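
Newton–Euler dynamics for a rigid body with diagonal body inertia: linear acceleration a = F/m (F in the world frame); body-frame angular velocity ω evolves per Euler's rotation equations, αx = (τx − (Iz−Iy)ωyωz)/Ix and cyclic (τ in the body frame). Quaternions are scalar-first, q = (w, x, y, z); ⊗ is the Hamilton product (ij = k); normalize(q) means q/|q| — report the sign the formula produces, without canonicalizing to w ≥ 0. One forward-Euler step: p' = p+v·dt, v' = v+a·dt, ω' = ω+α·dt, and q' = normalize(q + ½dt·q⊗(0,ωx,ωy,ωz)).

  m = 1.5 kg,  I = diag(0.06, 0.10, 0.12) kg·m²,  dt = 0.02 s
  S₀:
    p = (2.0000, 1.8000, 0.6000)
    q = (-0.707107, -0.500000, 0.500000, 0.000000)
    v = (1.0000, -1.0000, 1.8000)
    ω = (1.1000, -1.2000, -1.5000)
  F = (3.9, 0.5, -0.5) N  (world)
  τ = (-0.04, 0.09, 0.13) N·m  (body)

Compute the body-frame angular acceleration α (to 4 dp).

α = (-1.2667, -0.0900, 1.5233)

precession coupling ω×(Iω) = (0.0360, 0.0990, -0.0528)
(τ − ω×Iω)/I = (-1.2667, -0.0900, 1.5233)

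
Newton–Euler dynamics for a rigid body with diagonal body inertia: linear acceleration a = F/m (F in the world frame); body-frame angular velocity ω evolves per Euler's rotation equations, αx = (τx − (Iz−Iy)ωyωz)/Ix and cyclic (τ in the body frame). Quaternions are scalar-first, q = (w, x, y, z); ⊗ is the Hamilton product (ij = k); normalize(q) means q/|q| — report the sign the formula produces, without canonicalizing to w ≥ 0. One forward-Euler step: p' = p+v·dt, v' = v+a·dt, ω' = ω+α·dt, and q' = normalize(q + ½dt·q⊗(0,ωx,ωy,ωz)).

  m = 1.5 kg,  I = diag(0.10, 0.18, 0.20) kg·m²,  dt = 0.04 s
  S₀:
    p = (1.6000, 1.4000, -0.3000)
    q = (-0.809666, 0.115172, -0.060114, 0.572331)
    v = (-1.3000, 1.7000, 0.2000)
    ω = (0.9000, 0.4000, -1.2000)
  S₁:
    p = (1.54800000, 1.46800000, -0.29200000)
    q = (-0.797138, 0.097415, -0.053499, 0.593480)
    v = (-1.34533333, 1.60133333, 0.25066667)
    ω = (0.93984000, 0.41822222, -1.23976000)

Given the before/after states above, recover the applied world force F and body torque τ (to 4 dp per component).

F = (-1.7000, -3.7000, 1.9000)
τ = (0.0900, 0.1900, -0.1700)

Δv = v₁−v₀ = (-0.04533333, -0.09866667, 0.05066667)
F = m·Δv/dt = (-1.7000, -3.7000, 1.9000)
ω₁ − ω₀ = (0.03984000, 0.01822222, -0.03976000)
precession coupling = (-0.0096, 0.1080, 0.0288)
applied torque τ = (0.0900, 0.1900, -0.1700)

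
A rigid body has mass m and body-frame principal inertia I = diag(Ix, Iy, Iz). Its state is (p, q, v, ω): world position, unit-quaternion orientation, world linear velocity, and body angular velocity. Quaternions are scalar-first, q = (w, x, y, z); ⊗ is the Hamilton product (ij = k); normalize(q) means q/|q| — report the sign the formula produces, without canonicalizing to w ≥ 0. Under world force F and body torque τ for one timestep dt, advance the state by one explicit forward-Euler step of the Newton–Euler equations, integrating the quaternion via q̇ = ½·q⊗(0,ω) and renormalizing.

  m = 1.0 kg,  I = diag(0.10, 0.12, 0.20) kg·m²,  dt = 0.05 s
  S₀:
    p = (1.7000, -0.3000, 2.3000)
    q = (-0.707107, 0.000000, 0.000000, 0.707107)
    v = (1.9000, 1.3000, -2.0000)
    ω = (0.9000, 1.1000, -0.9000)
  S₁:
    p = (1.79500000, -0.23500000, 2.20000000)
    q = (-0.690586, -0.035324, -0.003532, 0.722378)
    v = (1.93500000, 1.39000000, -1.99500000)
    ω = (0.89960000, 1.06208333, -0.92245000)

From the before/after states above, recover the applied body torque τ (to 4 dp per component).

τ = (-0.0800, -0.0100, -0.0700)

ω₁ − ω₀ = (-0.00040000, -0.03791667, -0.02245000)
gyro term ω₀×Iω₀ = (-0.0792, 0.0810, 0.0198)
applied torque τ = (-0.0800, -0.0100, -0.0700)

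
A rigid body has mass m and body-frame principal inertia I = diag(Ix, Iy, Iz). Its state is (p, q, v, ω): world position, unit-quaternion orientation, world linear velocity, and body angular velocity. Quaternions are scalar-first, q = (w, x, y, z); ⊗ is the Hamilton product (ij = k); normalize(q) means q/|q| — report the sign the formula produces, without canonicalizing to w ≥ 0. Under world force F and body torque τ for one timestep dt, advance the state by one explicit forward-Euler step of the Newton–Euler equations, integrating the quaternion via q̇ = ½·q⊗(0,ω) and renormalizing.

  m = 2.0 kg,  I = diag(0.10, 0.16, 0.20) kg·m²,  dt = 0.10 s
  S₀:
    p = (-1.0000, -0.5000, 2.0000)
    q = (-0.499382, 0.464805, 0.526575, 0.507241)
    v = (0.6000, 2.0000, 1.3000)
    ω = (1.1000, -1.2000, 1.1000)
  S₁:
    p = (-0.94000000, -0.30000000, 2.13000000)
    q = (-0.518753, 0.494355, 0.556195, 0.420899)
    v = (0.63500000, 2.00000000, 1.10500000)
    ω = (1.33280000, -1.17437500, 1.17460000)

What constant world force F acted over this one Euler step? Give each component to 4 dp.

Δv = v₁−v₀ = (0.03500000, 0.00000000, -0.19500000)
F = m·Δv/dt = (0.7000, 0.0000, -3.9000)

F = (0.7000, 0.0000, -3.9000)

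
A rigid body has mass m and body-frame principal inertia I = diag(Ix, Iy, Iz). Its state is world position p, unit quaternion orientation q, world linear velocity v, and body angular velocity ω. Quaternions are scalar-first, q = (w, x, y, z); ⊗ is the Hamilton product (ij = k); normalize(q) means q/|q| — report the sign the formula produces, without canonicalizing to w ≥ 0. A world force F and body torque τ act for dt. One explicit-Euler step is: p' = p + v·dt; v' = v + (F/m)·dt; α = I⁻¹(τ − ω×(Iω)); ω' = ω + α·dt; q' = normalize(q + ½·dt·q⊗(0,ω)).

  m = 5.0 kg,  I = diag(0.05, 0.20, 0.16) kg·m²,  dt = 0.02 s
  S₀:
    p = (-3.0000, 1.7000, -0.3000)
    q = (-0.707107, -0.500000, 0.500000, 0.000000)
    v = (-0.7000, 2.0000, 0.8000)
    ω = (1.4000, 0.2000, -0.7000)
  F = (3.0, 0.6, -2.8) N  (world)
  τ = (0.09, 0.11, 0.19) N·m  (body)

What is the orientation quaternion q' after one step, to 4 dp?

q' = (-0.7010, -0.5133, 0.4950, -0.0030)

2q̇ = q⊗(0,ω) = (0.6000000, -1.3399498, -0.4914214, -0.3050251)
updated quaternion q' = (-0.7010, -0.5133, 0.4950, -0.0030)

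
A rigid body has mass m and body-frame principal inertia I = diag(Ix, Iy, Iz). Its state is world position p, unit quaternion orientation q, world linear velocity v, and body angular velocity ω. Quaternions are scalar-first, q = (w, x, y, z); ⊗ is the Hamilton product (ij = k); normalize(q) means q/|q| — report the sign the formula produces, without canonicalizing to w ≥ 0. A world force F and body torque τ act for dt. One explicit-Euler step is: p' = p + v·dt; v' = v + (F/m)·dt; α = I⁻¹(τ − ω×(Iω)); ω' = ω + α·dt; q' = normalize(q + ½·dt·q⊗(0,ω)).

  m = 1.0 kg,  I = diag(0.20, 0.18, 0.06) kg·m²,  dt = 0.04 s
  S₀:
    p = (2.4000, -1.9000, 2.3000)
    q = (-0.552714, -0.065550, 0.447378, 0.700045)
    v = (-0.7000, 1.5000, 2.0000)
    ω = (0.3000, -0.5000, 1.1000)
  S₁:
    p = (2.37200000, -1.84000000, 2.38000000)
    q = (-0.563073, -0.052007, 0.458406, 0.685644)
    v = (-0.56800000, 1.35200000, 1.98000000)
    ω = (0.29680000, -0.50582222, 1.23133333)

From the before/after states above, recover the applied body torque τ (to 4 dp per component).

ω₁ − ω₀ = (-0.00320000, -0.00582222, 0.13133333)
precession coupling = (0.0660, 0.0462, 0.0030)
applied torque τ = (0.0500, 0.0200, 0.2000)

τ = (0.0500, 0.0200, 0.2000)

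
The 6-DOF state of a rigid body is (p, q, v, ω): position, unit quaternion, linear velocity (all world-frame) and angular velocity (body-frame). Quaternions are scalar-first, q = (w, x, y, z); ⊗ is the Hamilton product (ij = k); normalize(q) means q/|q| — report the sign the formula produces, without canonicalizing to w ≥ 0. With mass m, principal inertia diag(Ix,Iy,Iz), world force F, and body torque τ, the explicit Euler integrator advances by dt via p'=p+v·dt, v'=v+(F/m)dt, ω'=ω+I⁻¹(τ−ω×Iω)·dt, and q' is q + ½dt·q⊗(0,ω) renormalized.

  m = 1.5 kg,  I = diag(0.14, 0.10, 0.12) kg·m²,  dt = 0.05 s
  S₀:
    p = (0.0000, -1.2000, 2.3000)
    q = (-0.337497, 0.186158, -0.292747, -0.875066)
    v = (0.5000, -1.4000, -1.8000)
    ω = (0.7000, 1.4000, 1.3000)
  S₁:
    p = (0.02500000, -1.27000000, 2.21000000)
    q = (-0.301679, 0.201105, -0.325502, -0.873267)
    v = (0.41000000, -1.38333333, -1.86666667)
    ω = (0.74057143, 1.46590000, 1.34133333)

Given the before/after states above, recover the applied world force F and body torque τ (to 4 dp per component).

F = (-2.7000, 0.5000, -2.0000)
τ = (0.1500, 0.1500, 0.0600)

rate change Δω = (0.04057143, 0.06590000, 0.04133333)
τ = I·(Δω/dt) + ω₀×(Iω₀) = (0.1500, 0.1500, 0.0600)
v₁ − v₀ = (-0.09000000, 0.01666667, -0.06666667)
applied force F = (-2.7000, 0.5000, -2.0000)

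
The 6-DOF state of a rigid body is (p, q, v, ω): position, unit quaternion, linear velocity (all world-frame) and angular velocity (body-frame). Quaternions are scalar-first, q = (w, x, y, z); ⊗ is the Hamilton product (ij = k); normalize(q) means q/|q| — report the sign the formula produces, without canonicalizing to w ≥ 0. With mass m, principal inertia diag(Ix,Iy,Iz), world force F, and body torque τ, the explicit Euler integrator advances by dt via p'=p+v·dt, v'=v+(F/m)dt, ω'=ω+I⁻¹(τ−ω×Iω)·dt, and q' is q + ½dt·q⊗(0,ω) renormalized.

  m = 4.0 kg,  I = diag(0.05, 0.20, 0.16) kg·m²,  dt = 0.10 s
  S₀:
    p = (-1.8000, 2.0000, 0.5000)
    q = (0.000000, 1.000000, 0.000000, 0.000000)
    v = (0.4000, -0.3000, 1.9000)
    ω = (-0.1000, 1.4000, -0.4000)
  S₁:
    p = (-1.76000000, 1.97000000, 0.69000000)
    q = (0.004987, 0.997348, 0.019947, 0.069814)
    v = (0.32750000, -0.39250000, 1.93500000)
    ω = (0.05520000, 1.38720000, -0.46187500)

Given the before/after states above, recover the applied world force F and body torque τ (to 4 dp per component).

F = (-2.9000, -3.7000, 1.4000)
τ = (0.1000, -0.0300, -0.1200)

Δv = v₁−v₀ = (-0.07250000, -0.09250000, 0.03500000)
applied force F = (-2.9000, -3.7000, 1.4000)
ω₁ − ω₀ = (0.15520000, -0.01280000, -0.06187500)
precession coupling = (0.0224, -0.0044, -0.0210)
I·α + gyro = (0.1000, -0.0300, -0.1200)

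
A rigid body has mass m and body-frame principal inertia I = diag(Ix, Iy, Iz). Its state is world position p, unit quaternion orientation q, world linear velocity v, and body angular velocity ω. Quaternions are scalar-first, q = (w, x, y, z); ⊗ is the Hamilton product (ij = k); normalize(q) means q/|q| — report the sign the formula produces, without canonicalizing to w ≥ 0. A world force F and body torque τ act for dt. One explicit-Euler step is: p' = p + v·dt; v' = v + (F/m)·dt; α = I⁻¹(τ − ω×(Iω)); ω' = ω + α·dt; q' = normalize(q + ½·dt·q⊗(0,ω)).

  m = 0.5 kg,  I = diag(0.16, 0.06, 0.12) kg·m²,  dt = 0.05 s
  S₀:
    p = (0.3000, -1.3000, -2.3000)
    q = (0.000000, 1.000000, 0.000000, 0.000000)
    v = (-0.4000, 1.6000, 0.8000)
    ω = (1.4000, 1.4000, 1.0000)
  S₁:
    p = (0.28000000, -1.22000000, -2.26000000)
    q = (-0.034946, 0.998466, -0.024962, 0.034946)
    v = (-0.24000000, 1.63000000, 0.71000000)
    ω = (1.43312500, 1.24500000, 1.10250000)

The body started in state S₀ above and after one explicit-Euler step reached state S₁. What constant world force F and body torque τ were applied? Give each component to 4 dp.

velocity change Δv = (0.16000000, 0.03000000, -0.09000000)
F = m·Δv/dt = (1.6000, 0.3000, -0.9000)
ω₁ − ω₀ = (0.03312500, -0.15500000, 0.10250000)
applied torque τ = (0.1900, -0.1300, 0.0500)

F = (1.6000, 0.3000, -0.9000)
τ = (0.1900, -0.1300, 0.0500)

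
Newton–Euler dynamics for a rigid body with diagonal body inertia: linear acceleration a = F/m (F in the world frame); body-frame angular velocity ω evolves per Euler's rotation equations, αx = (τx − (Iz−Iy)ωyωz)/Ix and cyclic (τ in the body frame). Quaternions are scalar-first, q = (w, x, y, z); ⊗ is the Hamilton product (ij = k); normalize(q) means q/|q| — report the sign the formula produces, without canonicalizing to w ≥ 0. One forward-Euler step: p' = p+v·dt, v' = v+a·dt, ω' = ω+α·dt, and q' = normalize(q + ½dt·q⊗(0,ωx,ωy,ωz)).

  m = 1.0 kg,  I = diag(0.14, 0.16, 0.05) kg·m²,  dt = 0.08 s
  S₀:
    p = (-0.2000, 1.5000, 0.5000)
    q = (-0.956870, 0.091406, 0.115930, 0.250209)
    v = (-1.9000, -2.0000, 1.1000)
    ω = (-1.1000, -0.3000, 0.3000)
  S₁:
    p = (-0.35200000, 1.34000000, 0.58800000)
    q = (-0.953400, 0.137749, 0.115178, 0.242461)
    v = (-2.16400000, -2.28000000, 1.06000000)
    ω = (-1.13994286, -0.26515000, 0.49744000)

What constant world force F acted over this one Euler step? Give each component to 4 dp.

v₁ − v₀ = (-0.26400000, -0.28000000, -0.04000000)
applied force F = (-3.3000, -3.5000, -0.5000)

F = (-3.3000, -3.5000, -0.5000)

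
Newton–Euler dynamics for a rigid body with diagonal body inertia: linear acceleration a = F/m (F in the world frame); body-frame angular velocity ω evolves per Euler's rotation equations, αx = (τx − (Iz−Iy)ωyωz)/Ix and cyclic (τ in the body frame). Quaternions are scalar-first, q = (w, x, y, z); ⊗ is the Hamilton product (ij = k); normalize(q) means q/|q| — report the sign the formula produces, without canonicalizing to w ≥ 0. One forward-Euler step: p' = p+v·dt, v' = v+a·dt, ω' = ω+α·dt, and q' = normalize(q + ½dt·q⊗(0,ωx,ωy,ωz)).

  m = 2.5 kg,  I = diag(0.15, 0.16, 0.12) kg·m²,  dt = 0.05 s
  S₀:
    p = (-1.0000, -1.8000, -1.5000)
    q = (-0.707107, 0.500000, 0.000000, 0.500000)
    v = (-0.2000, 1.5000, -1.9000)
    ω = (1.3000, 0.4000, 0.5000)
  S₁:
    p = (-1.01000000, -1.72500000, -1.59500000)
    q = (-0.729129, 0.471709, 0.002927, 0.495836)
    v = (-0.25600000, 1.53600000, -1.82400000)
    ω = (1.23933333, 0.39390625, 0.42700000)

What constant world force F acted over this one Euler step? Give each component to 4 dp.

Δv = v₁−v₀ = (-0.05600000, 0.03600000, 0.07600000)
m·(v₁−v₀)/dt = (-2.8000, 1.8000, 3.8000)

F = (-2.8000, 1.8000, 3.8000)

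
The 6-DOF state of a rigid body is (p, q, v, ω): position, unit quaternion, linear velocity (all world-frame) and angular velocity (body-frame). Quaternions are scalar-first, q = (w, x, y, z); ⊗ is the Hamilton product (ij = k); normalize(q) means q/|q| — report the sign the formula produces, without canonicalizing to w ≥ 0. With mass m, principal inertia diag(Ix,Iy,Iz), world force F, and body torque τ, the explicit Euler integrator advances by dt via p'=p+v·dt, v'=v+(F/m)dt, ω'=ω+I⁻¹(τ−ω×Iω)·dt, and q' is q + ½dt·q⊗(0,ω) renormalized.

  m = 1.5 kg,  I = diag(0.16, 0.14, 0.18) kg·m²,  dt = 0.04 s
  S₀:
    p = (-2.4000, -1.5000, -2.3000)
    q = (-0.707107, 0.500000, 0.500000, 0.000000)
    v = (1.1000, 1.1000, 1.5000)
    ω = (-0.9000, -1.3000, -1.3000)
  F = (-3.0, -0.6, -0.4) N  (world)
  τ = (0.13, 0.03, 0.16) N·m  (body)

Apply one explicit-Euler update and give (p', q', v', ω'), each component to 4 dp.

p' = (-2.3560, -1.4560, -2.2400)
q' = (-0.6845, 0.4993, 0.5309, 0.0144)
v' = (1.0200, 1.0840, 1.4893)
ω' = (-0.8844, -1.2847, -1.2592)

linear accel F/m = (-2.0000, -0.4000, -0.2667)
p' = p + v·dt = (-2.3560, -1.4560, -2.2400)
v + (F/m)dt = (1.0200, 1.0840, 1.4893)
α = I⁻¹(τ − ω×Iω) = (0.3900, 0.3814, 1.0189)
ω' = ω + α·dt = (-0.8844, -1.2847, -1.2592)
q⊗(0,ω) = (1.1000000, -0.0136037, 1.5692391, 0.7192391)
q + ½dt·q⊗(0,ω), renormalized = (-0.6845, 0.4993, 0.5309, 0.0144)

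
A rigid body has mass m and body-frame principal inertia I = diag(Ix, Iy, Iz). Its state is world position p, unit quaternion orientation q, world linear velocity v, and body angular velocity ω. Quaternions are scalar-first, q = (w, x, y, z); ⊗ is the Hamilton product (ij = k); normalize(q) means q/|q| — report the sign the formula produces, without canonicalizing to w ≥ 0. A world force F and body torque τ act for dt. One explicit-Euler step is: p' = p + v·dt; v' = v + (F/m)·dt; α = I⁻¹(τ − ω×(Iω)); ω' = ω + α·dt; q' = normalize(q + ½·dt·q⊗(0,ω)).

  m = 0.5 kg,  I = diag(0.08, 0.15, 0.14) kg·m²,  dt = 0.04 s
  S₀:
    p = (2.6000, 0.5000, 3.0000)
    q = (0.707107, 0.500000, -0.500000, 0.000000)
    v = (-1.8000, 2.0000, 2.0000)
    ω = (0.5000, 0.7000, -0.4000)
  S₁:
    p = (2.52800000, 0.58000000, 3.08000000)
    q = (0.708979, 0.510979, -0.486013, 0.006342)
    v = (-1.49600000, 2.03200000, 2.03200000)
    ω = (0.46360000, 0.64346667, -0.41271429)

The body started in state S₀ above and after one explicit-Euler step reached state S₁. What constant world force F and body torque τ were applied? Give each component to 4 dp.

v₁ − v₀ = (0.30400000, 0.03200000, 0.03200000)
applied force F = (3.8000, 0.4000, 0.4000)
rate change Δω = (-0.03640000, -0.05653333, -0.01271429)
ω₀×(Iω₀) = (0.0028, 0.0120, 0.0245)
applied torque τ = (-0.0700, -0.2000, -0.0200)

F = (3.8000, 0.4000, 0.4000)
τ = (-0.0700, -0.2000, -0.0200)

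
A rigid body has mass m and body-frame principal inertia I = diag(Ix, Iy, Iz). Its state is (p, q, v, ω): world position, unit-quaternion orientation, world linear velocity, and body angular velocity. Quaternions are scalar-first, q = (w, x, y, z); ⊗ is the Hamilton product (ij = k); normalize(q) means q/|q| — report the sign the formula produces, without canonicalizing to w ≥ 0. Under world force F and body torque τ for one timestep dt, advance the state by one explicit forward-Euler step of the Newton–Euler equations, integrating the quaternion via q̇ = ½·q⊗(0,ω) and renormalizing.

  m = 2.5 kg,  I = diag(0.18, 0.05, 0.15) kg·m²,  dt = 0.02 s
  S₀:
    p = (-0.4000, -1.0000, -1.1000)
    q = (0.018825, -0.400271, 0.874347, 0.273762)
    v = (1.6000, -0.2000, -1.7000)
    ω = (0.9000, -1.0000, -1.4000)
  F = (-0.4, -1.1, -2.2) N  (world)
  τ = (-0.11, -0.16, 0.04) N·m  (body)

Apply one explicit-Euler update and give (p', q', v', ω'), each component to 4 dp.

new position p' = (-0.3680, -1.0040, -1.1340)
v' = v + a·dt = (1.5968, -0.2088, -1.7176)
precession coupling ω×(Iω) = (0.1400, -0.0378, 0.1170)
(τ − ω×Iω)/I = (-1.3889, -2.4440, -0.5133)
ω + α·dt = (0.8722, -1.0489, -1.4103)
2q̇ = q⊗(0,ω) = (1.6178577, -0.9333813, -0.3328186, -0.4129963)
q' = normalize(q + ½dt·q⊗(0,ω)) = (0.0350, -0.4095, 0.8709, 0.2696)

p' = (-0.3680, -1.0040, -1.1340)
q' = (0.0350, -0.4095, 0.8709, 0.2696)
v' = (1.5968, -0.2088, -1.7176)
ω' = (0.8722, -1.0489, -1.4103)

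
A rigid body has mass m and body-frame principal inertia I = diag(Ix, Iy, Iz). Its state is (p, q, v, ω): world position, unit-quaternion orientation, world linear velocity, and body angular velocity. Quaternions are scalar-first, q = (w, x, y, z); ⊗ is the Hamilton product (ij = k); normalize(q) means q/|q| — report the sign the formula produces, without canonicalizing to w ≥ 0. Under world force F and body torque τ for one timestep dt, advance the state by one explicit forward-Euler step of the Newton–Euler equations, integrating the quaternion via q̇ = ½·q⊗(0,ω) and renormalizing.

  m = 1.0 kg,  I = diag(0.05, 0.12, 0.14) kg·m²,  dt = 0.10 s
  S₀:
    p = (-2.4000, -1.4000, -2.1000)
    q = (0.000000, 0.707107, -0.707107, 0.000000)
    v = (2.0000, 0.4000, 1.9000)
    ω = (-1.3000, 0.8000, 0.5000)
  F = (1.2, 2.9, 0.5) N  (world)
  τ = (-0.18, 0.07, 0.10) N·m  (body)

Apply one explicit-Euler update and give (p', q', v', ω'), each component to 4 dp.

p' = (-2.2000, -1.3600, -1.9100)
q' = (0.0740, 0.6872, -0.7225, -0.0176)
v' = (2.1200, 0.6900, 1.9500)
ω' = (-1.6760, 0.8096, 0.6234)

a = (1.2000, 2.9000, 0.5000)
new position p' = (-2.2000, -1.3600, -1.9100)
v + (F/m)dt = (2.1200, 0.6900, 1.9500)
ω×(Iω) gyroscopic = (0.0080, 0.0585, -0.0728)
angular accel α = (-3.7600, 0.0958, 1.2343)
ω' = ω + α·dt = (-1.6760, 0.8096, 0.6234)
q⊗(0,ω) = (1.4849247, -0.3535535, -0.3535535, -0.3535535)
q' = normalize(q + ½dt·q⊗(0,ω)) = (0.0740, 0.6872, -0.7225, -0.0176)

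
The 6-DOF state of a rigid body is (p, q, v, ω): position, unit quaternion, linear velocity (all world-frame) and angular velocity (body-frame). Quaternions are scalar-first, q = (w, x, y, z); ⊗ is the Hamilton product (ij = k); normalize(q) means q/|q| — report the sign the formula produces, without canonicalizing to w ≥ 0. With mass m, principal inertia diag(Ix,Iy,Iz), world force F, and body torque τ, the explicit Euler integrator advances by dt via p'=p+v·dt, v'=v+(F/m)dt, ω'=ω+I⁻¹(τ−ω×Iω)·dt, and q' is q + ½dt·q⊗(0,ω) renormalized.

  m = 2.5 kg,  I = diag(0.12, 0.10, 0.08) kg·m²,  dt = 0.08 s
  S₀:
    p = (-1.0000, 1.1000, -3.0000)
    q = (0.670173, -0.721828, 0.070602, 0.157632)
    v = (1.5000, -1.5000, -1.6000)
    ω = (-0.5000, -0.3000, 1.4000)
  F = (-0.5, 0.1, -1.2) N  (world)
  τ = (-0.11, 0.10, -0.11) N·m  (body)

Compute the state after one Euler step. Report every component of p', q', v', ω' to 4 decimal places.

p' = (-0.8800, 0.9800, -3.1280)
q' = (0.6466, -0.7280, 0.0996, 0.2049)
v' = (1.4840, -1.4968, -1.6384)
ω' = (-0.5789, -0.1976, 1.2930)

gyro term ω×Iω = (0.0084, -0.0280, -0.0030)
(τ − ω×Iω)/I = (-0.9867, 1.2800, -1.3375)
ω + α·dt = (-0.5789, -0.1976, 1.2930)
Hamilton product q⊗(0,ω) = (-0.5604182, -0.1889541, 0.7306913, 1.1900916)
q + ½dt·q⊗(0,ω), renormalized = (0.6466, -0.7280, 0.0996, 0.2049)
a = (-0.2000, 0.0400, -0.4800)
p + v·dt = (-0.8800, 0.9800, -3.1280)
v' = v + a·dt = (1.4840, -1.4968, -1.6384)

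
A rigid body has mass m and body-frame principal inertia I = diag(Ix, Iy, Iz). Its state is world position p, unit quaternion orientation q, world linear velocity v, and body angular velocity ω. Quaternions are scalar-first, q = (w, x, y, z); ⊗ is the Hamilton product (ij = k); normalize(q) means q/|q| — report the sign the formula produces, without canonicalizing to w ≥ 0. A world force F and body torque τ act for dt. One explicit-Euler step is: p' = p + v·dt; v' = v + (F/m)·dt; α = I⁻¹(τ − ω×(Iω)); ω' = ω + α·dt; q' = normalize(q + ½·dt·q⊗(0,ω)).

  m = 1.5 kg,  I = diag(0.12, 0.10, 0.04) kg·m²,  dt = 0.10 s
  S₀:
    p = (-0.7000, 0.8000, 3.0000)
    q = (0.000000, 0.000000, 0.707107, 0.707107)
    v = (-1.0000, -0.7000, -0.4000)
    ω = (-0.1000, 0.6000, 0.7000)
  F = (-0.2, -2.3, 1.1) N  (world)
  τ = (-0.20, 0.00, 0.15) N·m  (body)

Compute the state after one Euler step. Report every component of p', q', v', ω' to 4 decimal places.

precession coupling ω×(Iω) = (-0.0252, -0.0056, 0.0012)
(τ − ω×Iω)/I = (-1.4567, 0.0560, 3.7200)
ω + α·dt = (-0.2457, 0.6056, 1.0720)
2q̇ = q⊗(0,ω) = (-0.9192391, 0.0707107, -0.0707107, 0.0707107)
q' = normalize(q + ½dt·q⊗(0,ω)) = (-0.0459, 0.0035, 0.7028, 0.7099)
p + v·dt = (-0.8000, 0.7300, 2.9600)
new velocity v' = (-1.0133, -0.8533, -0.3267)

p' = (-0.8000, 0.7300, 2.9600)
q' = (-0.0459, 0.0035, 0.7028, 0.7099)
v' = (-1.0133, -0.8533, -0.3267)
ω' = (-0.2457, 0.6056, 1.0720)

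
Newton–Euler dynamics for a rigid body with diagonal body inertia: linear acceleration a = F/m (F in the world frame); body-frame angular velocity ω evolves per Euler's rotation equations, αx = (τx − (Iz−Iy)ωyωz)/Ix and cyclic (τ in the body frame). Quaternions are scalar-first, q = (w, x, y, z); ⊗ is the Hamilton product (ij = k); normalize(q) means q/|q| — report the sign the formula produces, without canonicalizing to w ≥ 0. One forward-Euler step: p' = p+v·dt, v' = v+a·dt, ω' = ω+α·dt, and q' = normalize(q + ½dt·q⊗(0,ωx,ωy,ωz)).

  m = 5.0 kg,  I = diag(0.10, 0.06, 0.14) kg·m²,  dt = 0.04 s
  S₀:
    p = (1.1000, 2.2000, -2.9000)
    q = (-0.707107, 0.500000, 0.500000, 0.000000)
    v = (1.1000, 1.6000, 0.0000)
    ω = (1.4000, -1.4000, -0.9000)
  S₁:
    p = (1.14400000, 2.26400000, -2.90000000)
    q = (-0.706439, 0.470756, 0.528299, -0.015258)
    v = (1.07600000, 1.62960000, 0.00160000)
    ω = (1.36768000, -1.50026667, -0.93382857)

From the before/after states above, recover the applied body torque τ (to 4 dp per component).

τ = (0.0200, -0.1000, -0.0400)

rate change Δω = (-0.03232000, -0.10026667, -0.03382857)
gyro term ω₀×Iω₀ = (0.1008, 0.0504, 0.0784)
I·α + gyro = (0.0200, -0.1000, -0.0400)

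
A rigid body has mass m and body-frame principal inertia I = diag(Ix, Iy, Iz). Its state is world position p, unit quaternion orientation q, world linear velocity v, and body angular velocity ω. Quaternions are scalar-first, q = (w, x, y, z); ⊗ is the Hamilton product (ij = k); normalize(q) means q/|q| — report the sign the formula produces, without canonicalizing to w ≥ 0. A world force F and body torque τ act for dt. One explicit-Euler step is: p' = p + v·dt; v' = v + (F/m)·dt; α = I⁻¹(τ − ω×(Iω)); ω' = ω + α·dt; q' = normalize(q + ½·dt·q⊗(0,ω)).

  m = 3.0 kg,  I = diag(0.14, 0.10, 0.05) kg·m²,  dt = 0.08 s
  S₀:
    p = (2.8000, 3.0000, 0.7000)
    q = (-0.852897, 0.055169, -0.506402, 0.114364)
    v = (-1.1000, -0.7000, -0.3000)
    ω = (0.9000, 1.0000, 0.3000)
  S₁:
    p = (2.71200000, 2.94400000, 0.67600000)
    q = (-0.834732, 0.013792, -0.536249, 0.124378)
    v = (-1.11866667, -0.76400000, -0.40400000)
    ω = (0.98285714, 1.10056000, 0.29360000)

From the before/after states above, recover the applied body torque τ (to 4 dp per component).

rate change Δω = (0.08285714, 0.10056000, -0.00640000)
applied torque τ = (0.1300, 0.1500, -0.0400)

τ = (0.1300, 0.1500, -0.0400)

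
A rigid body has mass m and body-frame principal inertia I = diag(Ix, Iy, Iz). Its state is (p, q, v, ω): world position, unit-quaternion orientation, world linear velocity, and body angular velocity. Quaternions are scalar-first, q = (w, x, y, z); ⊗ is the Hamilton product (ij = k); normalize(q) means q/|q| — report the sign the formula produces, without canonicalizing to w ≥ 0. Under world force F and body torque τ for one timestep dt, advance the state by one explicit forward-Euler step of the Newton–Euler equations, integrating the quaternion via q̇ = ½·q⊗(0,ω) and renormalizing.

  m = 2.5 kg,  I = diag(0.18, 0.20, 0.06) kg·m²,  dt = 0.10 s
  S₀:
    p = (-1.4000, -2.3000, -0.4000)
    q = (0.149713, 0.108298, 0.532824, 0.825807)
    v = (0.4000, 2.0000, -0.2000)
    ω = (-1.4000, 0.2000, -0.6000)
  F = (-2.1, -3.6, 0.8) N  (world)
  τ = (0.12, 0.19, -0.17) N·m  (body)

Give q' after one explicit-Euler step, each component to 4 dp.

2q̇ = q⊗(0,ω) = (0.5405366, -0.6944540, -1.0612084, 0.6777854)
q' = normalize(q + ½dt·q⊗(0,ω)) = (0.1762, 0.0734, 0.4784, 0.8572)

q' = (0.1762, 0.0734, 0.4784, 0.8572)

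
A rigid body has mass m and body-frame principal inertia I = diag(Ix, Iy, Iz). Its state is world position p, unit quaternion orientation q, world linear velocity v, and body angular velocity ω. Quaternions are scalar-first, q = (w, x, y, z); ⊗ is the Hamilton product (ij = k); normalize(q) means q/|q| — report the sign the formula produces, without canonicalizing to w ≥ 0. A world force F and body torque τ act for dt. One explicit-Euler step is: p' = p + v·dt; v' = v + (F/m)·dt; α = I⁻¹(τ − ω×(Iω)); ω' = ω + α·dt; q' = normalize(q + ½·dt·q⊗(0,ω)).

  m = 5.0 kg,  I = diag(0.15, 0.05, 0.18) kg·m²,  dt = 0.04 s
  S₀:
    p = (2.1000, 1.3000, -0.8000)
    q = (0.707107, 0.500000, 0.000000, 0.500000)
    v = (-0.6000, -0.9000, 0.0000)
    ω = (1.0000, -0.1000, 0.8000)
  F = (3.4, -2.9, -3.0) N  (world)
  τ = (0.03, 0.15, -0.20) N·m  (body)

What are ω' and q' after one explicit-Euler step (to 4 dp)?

α = I⁻¹(τ − ω×Iω) = (0.2693, 3.4800, -1.1667)
ω' = ω + α·dt = (1.0108, 0.0392, 0.7533)
2q̇ = q⊗(0,ω) = (-0.9000000, 0.7571070, 0.0292893, 0.5156856)
q' = normalize(q + ½dt·q⊗(0,ω)) = (0.6889, 0.5150, 0.0006, 0.5101)

ω' = (1.0108, 0.0392, 0.7533)
q' = (0.6889, 0.5150, 0.0006, 0.5101)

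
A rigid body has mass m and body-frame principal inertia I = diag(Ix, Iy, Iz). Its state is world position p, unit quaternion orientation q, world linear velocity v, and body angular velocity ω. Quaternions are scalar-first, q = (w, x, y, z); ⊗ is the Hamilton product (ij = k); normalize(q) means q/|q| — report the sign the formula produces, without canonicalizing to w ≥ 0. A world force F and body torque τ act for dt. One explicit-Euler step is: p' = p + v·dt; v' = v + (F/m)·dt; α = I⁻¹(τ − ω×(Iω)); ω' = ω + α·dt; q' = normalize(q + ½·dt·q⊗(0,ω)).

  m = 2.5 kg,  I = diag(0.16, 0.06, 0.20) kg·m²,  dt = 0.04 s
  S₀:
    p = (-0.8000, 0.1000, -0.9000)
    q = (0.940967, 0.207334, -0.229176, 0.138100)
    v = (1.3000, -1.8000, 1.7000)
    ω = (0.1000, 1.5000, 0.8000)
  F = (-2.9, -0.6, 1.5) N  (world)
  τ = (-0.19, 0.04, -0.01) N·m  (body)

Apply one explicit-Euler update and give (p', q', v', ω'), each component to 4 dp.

p + v·dt = (-0.7480, 0.0280, -0.8320)
v + (F/m)dt = (1.2536, -1.8096, 1.7240)
(τ − ω×Iω)/I = (-2.2375, 0.7200, 0.0250)
new body rate ω' = (0.0105, 1.5288, 0.8010)
2q̇ = q⊗(0,ω) = (0.2125506, -0.2963941, 1.2593933, 1.0866922)
q + ½dt·q⊗(0,ω), renormalized = (0.9447, 0.2013, -0.2039, 0.1597)

p' = (-0.7480, 0.0280, -0.8320)
q' = (0.9447, 0.2013, -0.2039, 0.1597)
v' = (1.2536, -1.8096, 1.7240)
ω' = (0.0105, 1.5288, 0.8010)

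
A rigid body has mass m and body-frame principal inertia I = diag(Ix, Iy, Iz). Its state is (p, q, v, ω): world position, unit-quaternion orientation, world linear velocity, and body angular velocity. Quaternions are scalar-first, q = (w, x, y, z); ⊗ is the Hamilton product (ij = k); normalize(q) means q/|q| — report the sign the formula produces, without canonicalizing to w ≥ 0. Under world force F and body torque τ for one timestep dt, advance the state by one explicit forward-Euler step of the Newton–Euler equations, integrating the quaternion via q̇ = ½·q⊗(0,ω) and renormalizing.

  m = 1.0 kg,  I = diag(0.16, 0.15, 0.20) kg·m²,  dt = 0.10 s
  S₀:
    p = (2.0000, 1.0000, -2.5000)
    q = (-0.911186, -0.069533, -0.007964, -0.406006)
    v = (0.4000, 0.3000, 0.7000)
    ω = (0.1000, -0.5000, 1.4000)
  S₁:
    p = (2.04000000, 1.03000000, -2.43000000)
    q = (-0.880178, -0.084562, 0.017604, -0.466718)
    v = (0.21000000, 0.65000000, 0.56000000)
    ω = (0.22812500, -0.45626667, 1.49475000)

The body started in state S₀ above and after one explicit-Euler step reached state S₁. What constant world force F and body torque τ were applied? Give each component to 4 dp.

rate change Δω = (0.12812500, 0.04373333, 0.09475000)
precession coupling = (-0.0350, -0.0056, 0.0005)
τ = I·(Δω/dt) + ω₀×(Iω₀) = (0.1700, 0.0600, 0.1900)
Δv = v₁−v₀ = (-0.19000000, 0.35000000, -0.14000000)
applied force F = (-1.9000, 3.5000, -1.4000)

F = (-1.9000, 3.5000, -1.4000)
τ = (0.1700, 0.0600, 0.1900)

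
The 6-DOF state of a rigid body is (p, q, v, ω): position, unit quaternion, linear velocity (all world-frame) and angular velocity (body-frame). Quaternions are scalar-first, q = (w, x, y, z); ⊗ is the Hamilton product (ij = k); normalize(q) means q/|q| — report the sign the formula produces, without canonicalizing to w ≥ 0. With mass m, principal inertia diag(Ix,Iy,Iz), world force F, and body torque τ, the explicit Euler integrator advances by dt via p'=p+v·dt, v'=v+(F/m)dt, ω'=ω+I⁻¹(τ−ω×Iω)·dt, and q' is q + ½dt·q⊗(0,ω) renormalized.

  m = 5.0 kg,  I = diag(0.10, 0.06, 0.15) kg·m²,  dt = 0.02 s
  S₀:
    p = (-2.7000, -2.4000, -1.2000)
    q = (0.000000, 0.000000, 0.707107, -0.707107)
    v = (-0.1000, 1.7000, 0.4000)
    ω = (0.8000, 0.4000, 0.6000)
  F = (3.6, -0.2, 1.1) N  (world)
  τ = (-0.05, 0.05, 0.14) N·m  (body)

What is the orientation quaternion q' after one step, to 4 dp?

q⊗(0,ω) = (0.1414214, 0.7071070, -0.5656856, -0.5656856)
q' = normalize(q + ½dt·q⊗(0,ω)) = (0.0014, 0.0071, 0.7014, -0.7127)

q' = (0.0014, 0.0071, 0.7014, -0.7127)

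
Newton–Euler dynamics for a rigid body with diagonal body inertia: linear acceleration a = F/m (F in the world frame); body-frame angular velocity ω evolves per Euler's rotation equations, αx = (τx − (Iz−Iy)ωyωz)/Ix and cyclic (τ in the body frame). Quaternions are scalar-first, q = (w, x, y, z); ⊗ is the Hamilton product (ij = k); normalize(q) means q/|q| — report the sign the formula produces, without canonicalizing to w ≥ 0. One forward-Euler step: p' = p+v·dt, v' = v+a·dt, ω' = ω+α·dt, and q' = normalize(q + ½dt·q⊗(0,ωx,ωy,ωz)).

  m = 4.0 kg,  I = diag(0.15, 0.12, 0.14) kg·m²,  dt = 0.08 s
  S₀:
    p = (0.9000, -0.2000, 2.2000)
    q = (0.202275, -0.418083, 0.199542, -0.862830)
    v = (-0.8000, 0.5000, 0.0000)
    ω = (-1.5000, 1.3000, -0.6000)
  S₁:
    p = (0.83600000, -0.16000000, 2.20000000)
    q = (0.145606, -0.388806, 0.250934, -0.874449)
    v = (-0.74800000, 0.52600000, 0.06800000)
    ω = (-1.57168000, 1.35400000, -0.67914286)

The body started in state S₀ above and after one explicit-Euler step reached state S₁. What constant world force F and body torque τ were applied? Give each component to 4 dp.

Δω = ω₁−ω₀ = (-0.07168000, 0.05400000, -0.07914286)
I·α + gyro = (-0.1500, 0.0900, -0.0800)
v₁ − v₀ = (0.05200000, 0.02600000, 0.06800000)
F = m·Δv/dt = (2.6000, 1.3000, 3.4000)

F = (2.6000, 1.3000, 3.4000)
τ = (-0.1500, 0.0900, -0.0800)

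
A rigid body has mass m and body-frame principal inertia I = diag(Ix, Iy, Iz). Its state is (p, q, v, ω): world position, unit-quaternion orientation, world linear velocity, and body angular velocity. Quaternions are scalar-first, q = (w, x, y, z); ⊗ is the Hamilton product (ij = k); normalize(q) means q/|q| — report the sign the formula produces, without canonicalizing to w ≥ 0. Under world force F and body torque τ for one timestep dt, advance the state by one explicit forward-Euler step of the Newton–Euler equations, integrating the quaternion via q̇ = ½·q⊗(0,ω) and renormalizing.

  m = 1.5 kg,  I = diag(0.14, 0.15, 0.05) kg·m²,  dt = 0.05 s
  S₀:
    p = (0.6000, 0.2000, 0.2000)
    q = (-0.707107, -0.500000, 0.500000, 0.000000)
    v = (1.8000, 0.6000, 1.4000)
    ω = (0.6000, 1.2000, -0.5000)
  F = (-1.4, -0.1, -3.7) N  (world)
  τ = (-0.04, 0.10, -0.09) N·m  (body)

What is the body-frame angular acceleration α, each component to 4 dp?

gyro term ω×Iω = (0.0600, -0.0270, 0.0072)
(τ − ω×Iω)/I = (-0.7143, 0.8467, -1.9440)

α = (-0.7143, 0.8467, -1.9440)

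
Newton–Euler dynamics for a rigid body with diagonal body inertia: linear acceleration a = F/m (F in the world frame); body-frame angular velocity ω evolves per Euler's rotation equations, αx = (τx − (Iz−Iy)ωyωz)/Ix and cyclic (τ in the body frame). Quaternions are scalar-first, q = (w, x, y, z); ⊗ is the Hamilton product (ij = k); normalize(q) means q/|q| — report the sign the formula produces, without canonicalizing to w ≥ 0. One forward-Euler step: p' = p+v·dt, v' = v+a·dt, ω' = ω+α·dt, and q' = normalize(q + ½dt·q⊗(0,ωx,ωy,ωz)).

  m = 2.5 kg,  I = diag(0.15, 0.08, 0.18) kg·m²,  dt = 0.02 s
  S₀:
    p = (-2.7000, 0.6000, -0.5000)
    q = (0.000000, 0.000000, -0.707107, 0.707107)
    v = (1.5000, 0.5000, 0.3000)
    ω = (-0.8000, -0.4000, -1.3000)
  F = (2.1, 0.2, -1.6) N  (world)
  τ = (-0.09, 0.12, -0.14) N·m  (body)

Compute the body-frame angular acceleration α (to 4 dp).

ω×(Iω) gyroscopic = (0.0520, -0.0312, -0.0224)
α = I⁻¹(τ − ω×Iω) = (-0.9467, 1.8900, -0.6533)

α = (-0.9467, 1.8900, -0.6533)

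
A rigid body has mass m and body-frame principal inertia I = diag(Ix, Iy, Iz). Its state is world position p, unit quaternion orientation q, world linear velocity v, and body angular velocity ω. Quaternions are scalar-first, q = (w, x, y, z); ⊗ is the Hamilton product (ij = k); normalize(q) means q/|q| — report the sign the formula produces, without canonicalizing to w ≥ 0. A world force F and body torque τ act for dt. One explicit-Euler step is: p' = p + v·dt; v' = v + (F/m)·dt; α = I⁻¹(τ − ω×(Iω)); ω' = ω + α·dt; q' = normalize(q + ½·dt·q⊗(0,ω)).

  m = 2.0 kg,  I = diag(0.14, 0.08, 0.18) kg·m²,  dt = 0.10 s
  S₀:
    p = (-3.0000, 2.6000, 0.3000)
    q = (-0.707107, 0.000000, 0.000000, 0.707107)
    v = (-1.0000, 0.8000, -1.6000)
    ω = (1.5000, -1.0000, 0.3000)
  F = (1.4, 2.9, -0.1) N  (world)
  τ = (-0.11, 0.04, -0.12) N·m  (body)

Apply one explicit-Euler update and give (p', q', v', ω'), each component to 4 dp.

p' = (-3.1000, 2.6800, 0.1400)
q' = (-0.7147, -0.0176, 0.0880, 0.6936)
v' = (-0.9300, 0.9450, -1.6050)
ω' = (1.4429, -0.9275, 0.1833)

gyro term ω×Iω = (-0.0300, -0.0180, 0.0900)
(τ − ω×Iω)/I = (-0.5714, 0.7250, -1.1667)
ω' = ω + α·dt = (1.4429, -0.9275, 0.1833)
q⊗(0,ω) = (-0.2121321, -0.3535535, 1.7677675, -0.2121321)
q + ½dt·q⊗(0,ω), renormalized = (-0.7147, -0.0176, 0.0880, 0.6936)
a = (0.7000, 1.4500, -0.0500)
p + v·dt = (-3.1000, 2.6800, 0.1400)
v' = v + a·dt = (-0.9300, 0.9450, -1.6050)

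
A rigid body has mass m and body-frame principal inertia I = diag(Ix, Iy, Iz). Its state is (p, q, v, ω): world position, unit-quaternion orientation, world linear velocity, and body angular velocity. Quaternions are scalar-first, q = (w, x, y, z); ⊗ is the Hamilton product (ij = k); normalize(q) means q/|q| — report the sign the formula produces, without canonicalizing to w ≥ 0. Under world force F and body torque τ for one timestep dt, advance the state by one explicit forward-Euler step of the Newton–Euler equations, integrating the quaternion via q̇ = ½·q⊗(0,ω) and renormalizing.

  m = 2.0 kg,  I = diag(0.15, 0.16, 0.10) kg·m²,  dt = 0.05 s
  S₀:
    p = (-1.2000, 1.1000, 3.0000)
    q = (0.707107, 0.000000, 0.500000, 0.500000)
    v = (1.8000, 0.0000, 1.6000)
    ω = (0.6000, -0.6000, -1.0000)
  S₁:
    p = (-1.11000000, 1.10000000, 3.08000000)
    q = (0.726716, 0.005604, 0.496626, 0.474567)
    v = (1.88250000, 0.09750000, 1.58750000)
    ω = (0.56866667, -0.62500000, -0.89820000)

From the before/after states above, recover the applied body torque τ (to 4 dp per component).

ω₁ − ω₀ = (-0.03133333, -0.02500000, 0.10180000)
I·α + gyro = (-0.1300, -0.1100, 0.2000)

τ = (-0.1300, -0.1100, 0.2000)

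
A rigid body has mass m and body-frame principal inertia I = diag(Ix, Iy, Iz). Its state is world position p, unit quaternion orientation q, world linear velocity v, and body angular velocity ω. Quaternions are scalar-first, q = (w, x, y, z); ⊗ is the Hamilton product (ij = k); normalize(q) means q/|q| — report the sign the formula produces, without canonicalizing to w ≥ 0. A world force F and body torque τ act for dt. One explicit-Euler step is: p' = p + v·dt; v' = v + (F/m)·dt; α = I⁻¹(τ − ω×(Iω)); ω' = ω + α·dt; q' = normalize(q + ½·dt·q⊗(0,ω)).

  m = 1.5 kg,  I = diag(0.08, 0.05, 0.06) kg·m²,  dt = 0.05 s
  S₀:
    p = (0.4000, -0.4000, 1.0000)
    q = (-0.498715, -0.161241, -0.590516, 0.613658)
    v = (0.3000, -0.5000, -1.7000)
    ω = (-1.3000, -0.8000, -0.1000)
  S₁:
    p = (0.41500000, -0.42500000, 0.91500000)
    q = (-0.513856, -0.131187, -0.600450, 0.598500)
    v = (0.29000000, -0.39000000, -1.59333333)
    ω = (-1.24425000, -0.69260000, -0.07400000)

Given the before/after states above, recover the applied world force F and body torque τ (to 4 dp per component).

v₁ − v₀ = (-0.01000000, 0.11000000, 0.10666667)
applied force F = (-0.3000, 3.3000, 3.2000)
rate change Δω = (0.05575000, 0.10740000, 0.02600000)
I·α + gyro = (0.0900, 0.1100, 0.0000)

F = (-0.3000, 3.3000, 3.2000)
τ = (0.0900, 0.1100, 0.0000)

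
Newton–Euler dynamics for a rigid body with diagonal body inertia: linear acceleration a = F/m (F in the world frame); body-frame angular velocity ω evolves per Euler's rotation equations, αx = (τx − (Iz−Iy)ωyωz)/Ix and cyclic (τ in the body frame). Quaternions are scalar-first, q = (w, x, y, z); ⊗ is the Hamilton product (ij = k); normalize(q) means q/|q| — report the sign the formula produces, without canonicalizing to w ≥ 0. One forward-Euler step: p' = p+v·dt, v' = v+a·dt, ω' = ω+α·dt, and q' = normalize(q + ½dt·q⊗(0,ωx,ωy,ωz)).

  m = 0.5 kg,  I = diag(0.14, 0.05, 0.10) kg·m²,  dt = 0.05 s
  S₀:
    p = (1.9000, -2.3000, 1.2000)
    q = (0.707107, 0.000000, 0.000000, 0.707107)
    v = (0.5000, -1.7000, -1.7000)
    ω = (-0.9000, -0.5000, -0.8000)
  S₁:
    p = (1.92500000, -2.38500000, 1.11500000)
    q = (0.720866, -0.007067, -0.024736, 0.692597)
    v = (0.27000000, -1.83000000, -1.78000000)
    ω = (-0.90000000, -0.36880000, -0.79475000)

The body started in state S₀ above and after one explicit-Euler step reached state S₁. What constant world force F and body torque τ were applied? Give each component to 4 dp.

F = (-2.3000, -1.3000, -0.8000)
τ = (0.0200, 0.1600, -0.0300)

rate change Δω = (0.00000000, 0.13120000, 0.00525000)
gyro term ω₀×Iω₀ = (0.0200, 0.0288, -0.0405)
τ = I·(Δω/dt) + ω₀×(Iω₀) = (0.0200, 0.1600, -0.0300)
velocity change Δv = (-0.23000000, -0.13000000, -0.08000000)
F = m·Δv/dt = (-2.3000, -1.3000, -0.8000)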